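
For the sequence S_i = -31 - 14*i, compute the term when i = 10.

S_10 = -31 + -14*10 = -31 + -140 = -171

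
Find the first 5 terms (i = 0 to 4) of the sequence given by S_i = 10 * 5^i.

This is a geometric sequence.
i=0: S_0 = 10 * 5^0 = 10
i=1: S_1 = 10 * 5^1 = 50
i=2: S_2 = 10 * 5^2 = 250
i=3: S_3 = 10 * 5^3 = 1250
i=4: S_4 = 10 * 5^4 = 6250
The first 5 terms are: [10, 50, 250, 1250, 6250]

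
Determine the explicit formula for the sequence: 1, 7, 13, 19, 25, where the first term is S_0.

Check differences: 7 - 1 = 6
13 - 7 = 6
Common difference d = 6.
First term a = 1.
Formula: S_i = 1 + 6*i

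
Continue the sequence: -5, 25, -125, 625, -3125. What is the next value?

Ratios: 25 / -5 = -5.0
This is a geometric sequence with common ratio r = -5.
Next term = -3125 * -5 = 15625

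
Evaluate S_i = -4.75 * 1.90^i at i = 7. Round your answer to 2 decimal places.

S_7 = -4.75 * 1.9^7 ≈ -4.75 * 89.3872 ≈ -424.59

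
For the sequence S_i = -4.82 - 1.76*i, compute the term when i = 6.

S_6 = -4.82 + -1.76*6 = -4.82 + -10.56 = -15.38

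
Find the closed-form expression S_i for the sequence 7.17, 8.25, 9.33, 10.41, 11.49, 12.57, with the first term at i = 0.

Check differences: 8.25 - 7.17 = 1.08
9.33 - 8.25 = 1.08
Common difference d = 1.08.
First term a = 7.17.
Formula: S_i = 7.17 + 1.08*i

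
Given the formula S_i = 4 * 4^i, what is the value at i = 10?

S_10 = 4 * 4^10 = 4 * 1048576 = 4194304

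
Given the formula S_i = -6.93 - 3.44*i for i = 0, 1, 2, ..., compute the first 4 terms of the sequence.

This is an arithmetic sequence.
i=0: S_0 = -6.93 + -3.44*0 = -6.93
i=1: S_1 = -6.93 + -3.44*1 = -10.37
i=2: S_2 = -6.93 + -3.44*2 = -13.81
i=3: S_3 = -6.93 + -3.44*3 = -17.25
The first 4 terms are: [-6.93, -10.37, -13.81, -17.25]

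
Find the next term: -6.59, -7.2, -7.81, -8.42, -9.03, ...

Differences: -7.2 - -6.59 = -0.61
This is an arithmetic sequence with common difference d = -0.61.
Next term = -9.03 + -0.61 = -9.64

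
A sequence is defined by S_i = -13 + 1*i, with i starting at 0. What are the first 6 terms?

This is an arithmetic sequence.
i=0: S_0 = -13 + 1*0 = -13
i=1: S_1 = -13 + 1*1 = -12
i=2: S_2 = -13 + 1*2 = -11
i=3: S_3 = -13 + 1*3 = -10
i=4: S_4 = -13 + 1*4 = -9
i=5: S_5 = -13 + 1*5 = -8
The first 6 terms are: [-13, -12, -11, -10, -9, -8]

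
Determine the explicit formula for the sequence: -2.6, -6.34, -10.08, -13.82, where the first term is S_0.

Check differences: -6.34 - -2.6 = -3.74
-10.08 - -6.34 = -3.74
Common difference d = -3.74.
First term a = -2.6.
Formula: S_i = -2.60 - 3.74*i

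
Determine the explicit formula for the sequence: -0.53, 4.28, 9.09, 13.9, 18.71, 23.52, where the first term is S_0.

Check differences: 4.28 - -0.53 = 4.81
9.09 - 4.28 = 4.81
Common difference d = 4.81.
First term a = -0.53.
Formula: S_i = -0.53 + 4.81*i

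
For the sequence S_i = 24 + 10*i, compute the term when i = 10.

S_10 = 24 + 10*10 = 24 + 100 = 124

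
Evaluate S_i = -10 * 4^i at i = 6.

S_6 = -10 * 4^6 = -10 * 4096 = -40960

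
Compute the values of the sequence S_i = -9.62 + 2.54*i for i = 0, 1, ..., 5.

This is an arithmetic sequence.
i=0: S_0 = -9.62 + 2.54*0 = -9.62
i=1: S_1 = -9.62 + 2.54*1 = -7.08
i=2: S_2 = -9.62 + 2.54*2 = -4.54
i=3: S_3 = -9.62 + 2.54*3 = -2.0
i=4: S_4 = -9.62 + 2.54*4 = 0.54
i=5: S_5 = -9.62 + 2.54*5 = 3.08
The first 6 terms are: [-9.62, -7.08, -4.54, -2.0, 0.54, 3.08]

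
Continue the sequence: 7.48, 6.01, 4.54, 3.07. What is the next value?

Differences: 6.01 - 7.48 = -1.47
This is an arithmetic sequence with common difference d = -1.47.
Next term = 3.07 + -1.47 = 1.6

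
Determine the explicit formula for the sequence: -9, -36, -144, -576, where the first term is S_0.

Check ratios: -36 / -9 = 4.0
Common ratio r = 4.
First term a = -9.
Formula: S_i = -9 * 4^i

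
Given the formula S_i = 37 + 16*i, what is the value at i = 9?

S_9 = 37 + 16*9 = 37 + 144 = 181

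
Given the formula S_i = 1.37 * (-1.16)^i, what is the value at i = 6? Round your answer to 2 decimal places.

S_6 = 1.37 * (-1.16)^6 ≈ 1.37 * 2.4364 ≈ 3.34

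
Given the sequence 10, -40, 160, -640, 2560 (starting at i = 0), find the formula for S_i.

Check ratios: -40 / 10 = -4.0
Common ratio r = -4.
First term a = 10.
Formula: S_i = 10 * (-4)^i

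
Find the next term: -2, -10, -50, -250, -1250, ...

Ratios: -10 / -2 = 5.0
This is a geometric sequence with common ratio r = 5.
Next term = -1250 * 5 = -6250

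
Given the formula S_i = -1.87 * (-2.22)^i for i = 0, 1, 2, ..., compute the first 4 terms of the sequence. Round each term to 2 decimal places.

This is a geometric sequence.
i=0: S_0 = -1.87 * (-2.22)^0 = -1.87
i=1: S_1 = -1.87 * (-2.22)^1 ≈ 4.15
i=2: S_2 = -1.87 * (-2.22)^2 ≈ -9.22
i=3: S_3 = -1.87 * (-2.22)^3 ≈ 20.46
The first 4 terms are: [-1.87, 4.15, -9.22, 20.46]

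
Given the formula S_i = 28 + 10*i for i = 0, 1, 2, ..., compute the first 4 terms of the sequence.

This is an arithmetic sequence.
i=0: S_0 = 28 + 10*0 = 28
i=1: S_1 = 28 + 10*1 = 38
i=2: S_2 = 28 + 10*2 = 48
i=3: S_3 = 28 + 10*3 = 58
The first 4 terms are: [28, 38, 48, 58]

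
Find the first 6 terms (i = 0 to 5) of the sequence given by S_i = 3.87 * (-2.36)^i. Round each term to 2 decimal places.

This is a geometric sequence.
i=0: S_0 = 3.87 * (-2.36)^0 = 3.87
i=1: S_1 = 3.87 * (-2.36)^1 ≈ -9.13
i=2: S_2 = 3.87 * (-2.36)^2 ≈ 21.55
i=3: S_3 = 3.87 * (-2.36)^3 ≈ -50.87
i=4: S_4 = 3.87 * (-2.36)^4 ≈ 120.05
i=5: S_5 = 3.87 * (-2.36)^5 ≈ -283.32
The first 6 terms are: [3.87, -9.13, 21.55, -50.87, 120.05, -283.32]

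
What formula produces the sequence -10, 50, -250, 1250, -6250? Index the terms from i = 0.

Check ratios: 50 / -10 = -5.0
Common ratio r = -5.
First term a = -10.
Formula: S_i = -10 * (-5)^i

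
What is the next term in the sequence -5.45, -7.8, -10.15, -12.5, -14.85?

Differences: -7.8 - -5.45 = -2.35
This is an arithmetic sequence with common difference d = -2.35.
Next term = -14.85 + -2.35 = -17.2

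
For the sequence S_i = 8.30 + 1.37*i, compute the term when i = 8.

S_8 = 8.3 + 1.37*8 = 8.3 + 10.96 = 19.26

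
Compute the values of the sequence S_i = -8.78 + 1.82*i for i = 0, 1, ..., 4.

This is an arithmetic sequence.
i=0: S_0 = -8.78 + 1.82*0 = -8.78
i=1: S_1 = -8.78 + 1.82*1 = -6.96
i=2: S_2 = -8.78 + 1.82*2 = -5.14
i=3: S_3 = -8.78 + 1.82*3 = -3.32
i=4: S_4 = -8.78 + 1.82*4 = -1.5
The first 5 terms are: [-8.78, -6.96, -5.14, -3.32, -1.5]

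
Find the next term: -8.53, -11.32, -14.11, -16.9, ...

Differences: -11.32 - -8.53 = -2.79
This is an arithmetic sequence with common difference d = -2.79.
Next term = -16.9 + -2.79 = -19.69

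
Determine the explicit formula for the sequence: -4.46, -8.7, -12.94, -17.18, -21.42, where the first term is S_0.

Check differences: -8.7 - -4.46 = -4.24
-12.94 - -8.7 = -4.24
Common difference d = -4.24.
First term a = -4.46.
Formula: S_i = -4.46 - 4.24*i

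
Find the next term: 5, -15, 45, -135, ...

Ratios: -15 / 5 = -3.0
This is a geometric sequence with common ratio r = -3.
Next term = -135 * -3 = 405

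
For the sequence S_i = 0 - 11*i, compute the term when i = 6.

S_6 = 0 + -11*6 = 0 + -66 = -66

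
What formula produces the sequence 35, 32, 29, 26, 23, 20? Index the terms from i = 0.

Check differences: 32 - 35 = -3
29 - 32 = -3
Common difference d = -3.
First term a = 35.
Formula: S_i = 35 - 3*i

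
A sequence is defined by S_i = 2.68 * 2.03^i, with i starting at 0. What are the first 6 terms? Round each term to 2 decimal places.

This is a geometric sequence.
i=0: S_0 = 2.68 * 2.03^0 = 2.68
i=1: S_1 = 2.68 * 2.03^1 ≈ 5.44
i=2: S_2 = 2.68 * 2.03^2 ≈ 11.04
i=3: S_3 = 2.68 * 2.03^3 ≈ 22.42
i=4: S_4 = 2.68 * 2.03^4 ≈ 45.51
i=5: S_5 = 2.68 * 2.03^5 ≈ 92.39
The first 6 terms are: [2.68, 5.44, 11.04, 22.42, 45.51, 92.39]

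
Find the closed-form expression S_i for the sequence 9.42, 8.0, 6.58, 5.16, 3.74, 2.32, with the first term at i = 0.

Check differences: 8.0 - 9.42 = -1.42
6.58 - 8.0 = -1.42
Common difference d = -1.42.
First term a = 9.42.
Formula: S_i = 9.42 - 1.42*i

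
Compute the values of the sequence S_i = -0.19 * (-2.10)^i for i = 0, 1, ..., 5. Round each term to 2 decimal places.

This is a geometric sequence.
i=0: S_0 = -0.19 * (-2.1)^0 = -0.19
i=1: S_1 = -0.19 * (-2.1)^1 ≈ 0.4
i=2: S_2 = -0.19 * (-2.1)^2 ≈ -0.84
i=3: S_3 = -0.19 * (-2.1)^3 ≈ 1.76
i=4: S_4 = -0.19 * (-2.1)^4 ≈ -3.7
i=5: S_5 = -0.19 * (-2.1)^5 ≈ 7.76
The first 6 terms are: [-0.19, 0.4, -0.84, 1.76, -3.7, 7.76]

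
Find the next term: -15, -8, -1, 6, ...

Differences: -8 - -15 = 7
This is an arithmetic sequence with common difference d = 7.
Next term = 6 + 7 = 13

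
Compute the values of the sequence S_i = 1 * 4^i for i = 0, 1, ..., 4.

This is a geometric sequence.
i=0: S_0 = 1 * 4^0 = 1
i=1: S_1 = 1 * 4^1 = 4
i=2: S_2 = 1 * 4^2 = 16
i=3: S_3 = 1 * 4^3 = 64
i=4: S_4 = 1 * 4^4 = 256
The first 5 terms are: [1, 4, 16, 64, 256]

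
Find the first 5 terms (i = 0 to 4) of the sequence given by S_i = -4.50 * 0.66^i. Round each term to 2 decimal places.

This is a geometric sequence.
i=0: S_0 = -4.5 * 0.66^0 = -4.5
i=1: S_1 = -4.5 * 0.66^1 = -2.97
i=2: S_2 = -4.5 * 0.66^2 ≈ -1.96
i=3: S_3 = -4.5 * 0.66^3 ≈ -1.29
i=4: S_4 = -4.5 * 0.66^4 ≈ -0.85
The first 5 terms are: [-4.5, -2.97, -1.96, -1.29, -0.85]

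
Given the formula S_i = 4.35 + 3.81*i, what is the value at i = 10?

S_10 = 4.35 + 3.81*10 = 4.35 + 38.1 = 42.45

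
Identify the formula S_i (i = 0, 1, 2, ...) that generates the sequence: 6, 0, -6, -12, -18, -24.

Check differences: 0 - 6 = -6
-6 - 0 = -6
Common difference d = -6.
First term a = 6.
Formula: S_i = 6 - 6*i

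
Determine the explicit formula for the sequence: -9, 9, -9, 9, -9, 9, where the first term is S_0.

Check ratios: 9 / -9 = -1.0
Common ratio r = -1.
First term a = -9.
Formula: S_i = -9 * (-1)^i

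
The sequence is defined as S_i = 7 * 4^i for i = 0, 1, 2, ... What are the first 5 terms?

This is a geometric sequence.
i=0: S_0 = 7 * 4^0 = 7
i=1: S_1 = 7 * 4^1 = 28
i=2: S_2 = 7 * 4^2 = 112
i=3: S_3 = 7 * 4^3 = 448
i=4: S_4 = 7 * 4^4 = 1792
The first 5 terms are: [7, 28, 112, 448, 1792]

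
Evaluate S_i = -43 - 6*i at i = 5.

S_5 = -43 + -6*5 = -43 + -30 = -73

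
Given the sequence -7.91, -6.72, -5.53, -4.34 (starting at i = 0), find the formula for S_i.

Check differences: -6.72 - -7.91 = 1.19
-5.53 - -6.72 = 1.19
Common difference d = 1.19.
First term a = -7.91.
Formula: S_i = -7.91 + 1.19*i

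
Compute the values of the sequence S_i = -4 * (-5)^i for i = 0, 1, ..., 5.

This is a geometric sequence.
i=0: S_0 = -4 * (-5)^0 = -4
i=1: S_1 = -4 * (-5)^1 = 20
i=2: S_2 = -4 * (-5)^2 = -100
i=3: S_3 = -4 * (-5)^3 = 500
i=4: S_4 = -4 * (-5)^4 = -2500
i=5: S_5 = -4 * (-5)^5 = 12500
The first 6 terms are: [-4, 20, -100, 500, -2500, 12500]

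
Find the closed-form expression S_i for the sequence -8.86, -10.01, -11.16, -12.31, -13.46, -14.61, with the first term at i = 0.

Check differences: -10.01 - -8.86 = -1.15
-11.16 - -10.01 = -1.15
Common difference d = -1.15.
First term a = -8.86.
Formula: S_i = -8.86 - 1.15*i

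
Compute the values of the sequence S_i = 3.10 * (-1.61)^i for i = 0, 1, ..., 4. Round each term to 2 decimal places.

This is a geometric sequence.
i=0: S_0 = 3.1 * (-1.61)^0 = 3.1
i=1: S_1 = 3.1 * (-1.61)^1 ≈ -4.99
i=2: S_2 = 3.1 * (-1.61)^2 ≈ 8.04
i=3: S_3 = 3.1 * (-1.61)^3 ≈ -12.94
i=4: S_4 = 3.1 * (-1.61)^4 ≈ 20.83
The first 5 terms are: [3.1, -4.99, 8.04, -12.94, 20.83]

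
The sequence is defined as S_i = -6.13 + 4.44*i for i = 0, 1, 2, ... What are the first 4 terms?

This is an arithmetic sequence.
i=0: S_0 = -6.13 + 4.44*0 = -6.13
i=1: S_1 = -6.13 + 4.44*1 = -1.69
i=2: S_2 = -6.13 + 4.44*2 = 2.75
i=3: S_3 = -6.13 + 4.44*3 = 7.19
The first 4 terms are: [-6.13, -1.69, 2.75, 7.19]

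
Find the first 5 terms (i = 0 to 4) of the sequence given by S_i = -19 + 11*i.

This is an arithmetic sequence.
i=0: S_0 = -19 + 11*0 = -19
i=1: S_1 = -19 + 11*1 = -8
i=2: S_2 = -19 + 11*2 = 3
i=3: S_3 = -19 + 11*3 = 14
i=4: S_4 = -19 + 11*4 = 25
The first 5 terms are: [-19, -8, 3, 14, 25]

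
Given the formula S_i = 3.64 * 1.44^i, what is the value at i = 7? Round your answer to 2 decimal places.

S_7 = 3.64 * 1.44^7 ≈ 3.64 * 12.8392 ≈ 46.73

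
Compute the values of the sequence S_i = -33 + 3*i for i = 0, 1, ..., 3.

This is an arithmetic sequence.
i=0: S_0 = -33 + 3*0 = -33
i=1: S_1 = -33 + 3*1 = -30
i=2: S_2 = -33 + 3*2 = -27
i=3: S_3 = -33 + 3*3 = -24
The first 4 terms are: [-33, -30, -27, -24]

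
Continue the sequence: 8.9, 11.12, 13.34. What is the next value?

Differences: 11.12 - 8.9 = 2.22
This is an arithmetic sequence with common difference d = 2.22.
Next term = 13.34 + 2.22 = 15.56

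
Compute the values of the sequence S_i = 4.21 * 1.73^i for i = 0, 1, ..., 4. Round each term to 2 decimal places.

This is a geometric sequence.
i=0: S_0 = 4.21 * 1.73^0 = 4.21
i=1: S_1 = 4.21 * 1.73^1 ≈ 7.28
i=2: S_2 = 4.21 * 1.73^2 ≈ 12.6
i=3: S_3 = 4.21 * 1.73^3 ≈ 21.8
i=4: S_4 = 4.21 * 1.73^4 ≈ 37.71
The first 5 terms are: [4.21, 7.28, 12.6, 21.8, 37.71]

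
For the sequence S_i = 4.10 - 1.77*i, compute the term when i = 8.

S_8 = 4.1 + -1.77*8 = 4.1 + -14.16 = -10.06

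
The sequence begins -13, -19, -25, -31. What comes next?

Differences: -19 - -13 = -6
This is an arithmetic sequence with common difference d = -6.
Next term = -31 + -6 = -37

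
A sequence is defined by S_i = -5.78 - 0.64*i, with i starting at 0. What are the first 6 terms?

This is an arithmetic sequence.
i=0: S_0 = -5.78 + -0.64*0 = -5.78
i=1: S_1 = -5.78 + -0.64*1 = -6.42
i=2: S_2 = -5.78 + -0.64*2 = -7.06
i=3: S_3 = -5.78 + -0.64*3 = -7.7
i=4: S_4 = -5.78 + -0.64*4 = -8.34
i=5: S_5 = -5.78 + -0.64*5 = -8.98
The first 6 terms are: [-5.78, -6.42, -7.06, -7.7, -8.34, -8.98]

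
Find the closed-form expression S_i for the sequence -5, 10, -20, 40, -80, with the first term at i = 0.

Check ratios: 10 / -5 = -2.0
Common ratio r = -2.
First term a = -5.
Formula: S_i = -5 * (-2)^i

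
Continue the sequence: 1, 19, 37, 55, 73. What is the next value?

Differences: 19 - 1 = 18
This is an arithmetic sequence with common difference d = 18.
Next term = 73 + 18 = 91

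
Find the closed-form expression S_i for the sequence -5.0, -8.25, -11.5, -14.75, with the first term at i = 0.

Check differences: -8.25 - -5.0 = -3.25
-11.5 - -8.25 = -3.25
Common difference d = -3.25.
First term a = -5.0.
Formula: S_i = -5.00 - 3.25*i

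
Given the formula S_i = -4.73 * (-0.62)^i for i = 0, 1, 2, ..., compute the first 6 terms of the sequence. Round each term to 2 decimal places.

This is a geometric sequence.
i=0: S_0 = -4.73 * (-0.62)^0 = -4.73
i=1: S_1 = -4.73 * (-0.62)^1 ≈ 2.93
i=2: S_2 = -4.73 * (-0.62)^2 ≈ -1.82
i=3: S_3 = -4.73 * (-0.62)^3 ≈ 1.13
i=4: S_4 = -4.73 * (-0.62)^4 ≈ -0.7
i=5: S_5 = -4.73 * (-0.62)^5 ≈ 0.43
The first 6 terms are: [-4.73, 2.93, -1.82, 1.13, -0.7, 0.43]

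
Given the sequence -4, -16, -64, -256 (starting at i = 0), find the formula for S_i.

Check ratios: -16 / -4 = 4.0
Common ratio r = 4.
First term a = -4.
Formula: S_i = -4 * 4^i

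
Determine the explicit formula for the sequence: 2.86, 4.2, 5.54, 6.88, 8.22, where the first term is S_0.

Check differences: 4.2 - 2.86 = 1.34
5.54 - 4.2 = 1.34
Common difference d = 1.34.
First term a = 2.86.
Formula: S_i = 2.86 + 1.34*i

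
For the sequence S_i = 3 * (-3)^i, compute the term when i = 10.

S_10 = 3 * (-3)^10 = 3 * 59049 = 177147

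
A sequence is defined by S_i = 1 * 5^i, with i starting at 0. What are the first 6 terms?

This is a geometric sequence.
i=0: S_0 = 1 * 5^0 = 1
i=1: S_1 = 1 * 5^1 = 5
i=2: S_2 = 1 * 5^2 = 25
i=3: S_3 = 1 * 5^3 = 125
i=4: S_4 = 1 * 5^4 = 625
i=5: S_5 = 1 * 5^5 = 3125
The first 6 terms are: [1, 5, 25, 125, 625, 3125]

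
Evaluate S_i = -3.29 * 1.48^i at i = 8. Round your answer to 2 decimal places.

S_8 = -3.29 * 1.48^8 ≈ -3.29 * 23.0194 ≈ -75.73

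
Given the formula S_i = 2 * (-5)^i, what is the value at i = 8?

S_8 = 2 * (-5)^8 = 2 * 390625 = 781250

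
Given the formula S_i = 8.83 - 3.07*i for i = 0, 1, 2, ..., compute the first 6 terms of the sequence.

This is an arithmetic sequence.
i=0: S_0 = 8.83 + -3.07*0 = 8.83
i=1: S_1 = 8.83 + -3.07*1 = 5.76
i=2: S_2 = 8.83 + -3.07*2 = 2.69
i=3: S_3 = 8.83 + -3.07*3 = -0.38
i=4: S_4 = 8.83 + -3.07*4 = -3.45
i=5: S_5 = 8.83 + -3.07*5 = -6.52
The first 6 terms are: [8.83, 5.76, 2.69, -0.38, -3.45, -6.52]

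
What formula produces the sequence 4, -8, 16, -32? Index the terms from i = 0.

Check ratios: -8 / 4 = -2.0
Common ratio r = -2.
First term a = 4.
Formula: S_i = 4 * (-2)^i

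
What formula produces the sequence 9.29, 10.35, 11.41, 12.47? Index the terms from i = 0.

Check differences: 10.35 - 9.29 = 1.06
11.41 - 10.35 = 1.06
Common difference d = 1.06.
First term a = 9.29.
Formula: S_i = 9.29 + 1.06*i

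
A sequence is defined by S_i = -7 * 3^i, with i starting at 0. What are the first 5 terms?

This is a geometric sequence.
i=0: S_0 = -7 * 3^0 = -7
i=1: S_1 = -7 * 3^1 = -21
i=2: S_2 = -7 * 3^2 = -63
i=3: S_3 = -7 * 3^3 = -189
i=4: S_4 = -7 * 3^4 = -567
The first 5 terms are: [-7, -21, -63, -189, -567]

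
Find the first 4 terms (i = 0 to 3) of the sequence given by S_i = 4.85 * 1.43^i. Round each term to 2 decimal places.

This is a geometric sequence.
i=0: S_0 = 4.85 * 1.43^0 = 4.85
i=1: S_1 = 4.85 * 1.43^1 ≈ 6.94
i=2: S_2 = 4.85 * 1.43^2 ≈ 9.92
i=3: S_3 = 4.85 * 1.43^3 ≈ 14.18
The first 4 terms are: [4.85, 6.94, 9.92, 14.18]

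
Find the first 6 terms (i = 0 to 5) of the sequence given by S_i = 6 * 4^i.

This is a geometric sequence.
i=0: S_0 = 6 * 4^0 = 6
i=1: S_1 = 6 * 4^1 = 24
i=2: S_2 = 6 * 4^2 = 96
i=3: S_3 = 6 * 4^3 = 384
i=4: S_4 = 6 * 4^4 = 1536
i=5: S_5 = 6 * 4^5 = 6144
The first 6 terms are: [6, 24, 96, 384, 1536, 6144]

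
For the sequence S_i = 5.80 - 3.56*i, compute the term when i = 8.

S_8 = 5.8 + -3.56*8 = 5.8 + -28.48 = -22.68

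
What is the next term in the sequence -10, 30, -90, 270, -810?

Ratios: 30 / -10 = -3.0
This is a geometric sequence with common ratio r = -3.
Next term = -810 * -3 = 2430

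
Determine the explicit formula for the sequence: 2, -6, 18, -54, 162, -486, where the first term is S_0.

Check ratios: -6 / 2 = -3.0
Common ratio r = -3.
First term a = 2.
Formula: S_i = 2 * (-3)^i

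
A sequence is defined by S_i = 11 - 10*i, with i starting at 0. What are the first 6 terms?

This is an arithmetic sequence.
i=0: S_0 = 11 + -10*0 = 11
i=1: S_1 = 11 + -10*1 = 1
i=2: S_2 = 11 + -10*2 = -9
i=3: S_3 = 11 + -10*3 = -19
i=4: S_4 = 11 + -10*4 = -29
i=5: S_5 = 11 + -10*5 = -39
The first 6 terms are: [11, 1, -9, -19, -29, -39]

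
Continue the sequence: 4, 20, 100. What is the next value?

Ratios: 20 / 4 = 5.0
This is a geometric sequence with common ratio r = 5.
Next term = 100 * 5 = 500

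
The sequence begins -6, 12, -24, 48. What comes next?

Ratios: 12 / -6 = -2.0
This is a geometric sequence with common ratio r = -2.
Next term = 48 * -2 = -96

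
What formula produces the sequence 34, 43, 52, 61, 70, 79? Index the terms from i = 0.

Check differences: 43 - 34 = 9
52 - 43 = 9
Common difference d = 9.
First term a = 34.
Formula: S_i = 34 + 9*i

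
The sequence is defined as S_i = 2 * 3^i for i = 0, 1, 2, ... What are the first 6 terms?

This is a geometric sequence.
i=0: S_0 = 2 * 3^0 = 2
i=1: S_1 = 2 * 3^1 = 6
i=2: S_2 = 2 * 3^2 = 18
i=3: S_3 = 2 * 3^3 = 54
i=4: S_4 = 2 * 3^4 = 162
i=5: S_5 = 2 * 3^5 = 486
The first 6 terms are: [2, 6, 18, 54, 162, 486]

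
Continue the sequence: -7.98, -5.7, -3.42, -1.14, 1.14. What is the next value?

Differences: -5.7 - -7.98 = 2.28
This is an arithmetic sequence with common difference d = 2.28.
Next term = 1.14 + 2.28 = 3.42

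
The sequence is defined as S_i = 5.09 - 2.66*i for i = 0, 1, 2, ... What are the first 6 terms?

This is an arithmetic sequence.
i=0: S_0 = 5.09 + -2.66*0 = 5.09
i=1: S_1 = 5.09 + -2.66*1 = 2.43
i=2: S_2 = 5.09 + -2.66*2 = -0.23
i=3: S_3 = 5.09 + -2.66*3 = -2.89
i=4: S_4 = 5.09 + -2.66*4 = -5.55
i=5: S_5 = 5.09 + -2.66*5 = -8.21
The first 6 terms are: [5.09, 2.43, -0.23, -2.89, -5.55, -8.21]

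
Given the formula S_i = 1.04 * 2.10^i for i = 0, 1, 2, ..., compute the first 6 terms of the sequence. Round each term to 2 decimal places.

This is a geometric sequence.
i=0: S_0 = 1.04 * 2.1^0 = 1.04
i=1: S_1 = 1.04 * 2.1^1 ≈ 2.18
i=2: S_2 = 1.04 * 2.1^2 ≈ 4.59
i=3: S_3 = 1.04 * 2.1^3 ≈ 9.63
i=4: S_4 = 1.04 * 2.1^4 ≈ 20.23
i=5: S_5 = 1.04 * 2.1^5 ≈ 42.47
The first 6 terms are: [1.04, 2.18, 4.59, 9.63, 20.23, 42.47]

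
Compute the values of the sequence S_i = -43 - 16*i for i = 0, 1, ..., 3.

This is an arithmetic sequence.
i=0: S_0 = -43 + -16*0 = -43
i=1: S_1 = -43 + -16*1 = -59
i=2: S_2 = -43 + -16*2 = -75
i=3: S_3 = -43 + -16*3 = -91
The first 4 terms are: [-43, -59, -75, -91]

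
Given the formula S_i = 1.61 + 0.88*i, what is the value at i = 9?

S_9 = 1.61 + 0.88*9 = 1.61 + 7.92 = 9.53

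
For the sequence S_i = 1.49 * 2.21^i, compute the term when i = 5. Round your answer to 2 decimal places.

S_5 = 1.49 * 2.21^5 ≈ 1.49 * 52.7183 ≈ 78.55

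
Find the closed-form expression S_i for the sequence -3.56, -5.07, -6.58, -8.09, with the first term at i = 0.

Check differences: -5.07 - -3.56 = -1.51
-6.58 - -5.07 = -1.51
Common difference d = -1.51.
First term a = -3.56.
Formula: S_i = -3.56 - 1.51*i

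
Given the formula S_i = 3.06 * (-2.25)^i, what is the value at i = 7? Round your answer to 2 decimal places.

S_7 = 3.06 * (-2.25)^7 ≈ 3.06 * -291.9293 ≈ -893.3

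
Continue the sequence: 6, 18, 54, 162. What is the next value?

Ratios: 18 / 6 = 3.0
This is a geometric sequence with common ratio r = 3.
Next term = 162 * 3 = 486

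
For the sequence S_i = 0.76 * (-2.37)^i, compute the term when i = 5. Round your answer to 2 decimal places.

S_5 = 0.76 * (-2.37)^5 ≈ 0.76 * -74.7725 ≈ -56.83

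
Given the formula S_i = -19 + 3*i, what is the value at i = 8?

S_8 = -19 + 3*8 = -19 + 24 = 5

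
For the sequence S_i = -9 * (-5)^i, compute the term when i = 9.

S_9 = -9 * (-5)^9 = -9 * -1953125 = 17578125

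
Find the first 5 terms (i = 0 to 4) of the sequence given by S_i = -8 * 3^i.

This is a geometric sequence.
i=0: S_0 = -8 * 3^0 = -8
i=1: S_1 = -8 * 3^1 = -24
i=2: S_2 = -8 * 3^2 = -72
i=3: S_3 = -8 * 3^3 = -216
i=4: S_4 = -8 * 3^4 = -648
The first 5 terms are: [-8, -24, -72, -216, -648]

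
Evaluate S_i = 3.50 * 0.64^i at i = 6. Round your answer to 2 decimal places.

S_6 = 3.5 * 0.64^6 ≈ 3.5 * 0.0687 ≈ 0.24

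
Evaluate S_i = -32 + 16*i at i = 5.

S_5 = -32 + 16*5 = -32 + 80 = 48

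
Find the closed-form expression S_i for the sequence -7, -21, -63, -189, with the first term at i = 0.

Check ratios: -21 / -7 = 3.0
Common ratio r = 3.
First term a = -7.
Formula: S_i = -7 * 3^i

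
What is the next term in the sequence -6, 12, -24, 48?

Ratios: 12 / -6 = -2.0
This is a geometric sequence with common ratio r = -2.
Next term = 48 * -2 = -96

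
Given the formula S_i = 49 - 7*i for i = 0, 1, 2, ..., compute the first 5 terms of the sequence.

This is an arithmetic sequence.
i=0: S_0 = 49 + -7*0 = 49
i=1: S_1 = 49 + -7*1 = 42
i=2: S_2 = 49 + -7*2 = 35
i=3: S_3 = 49 + -7*3 = 28
i=4: S_4 = 49 + -7*4 = 21
The first 5 terms are: [49, 42, 35, 28, 21]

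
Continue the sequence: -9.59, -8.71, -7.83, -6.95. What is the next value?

Differences: -8.71 - -9.59 = 0.88
This is an arithmetic sequence with common difference d = 0.88.
Next term = -6.95 + 0.88 = -6.07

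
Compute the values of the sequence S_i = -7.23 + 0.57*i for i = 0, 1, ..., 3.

This is an arithmetic sequence.
i=0: S_0 = -7.23 + 0.57*0 = -7.23
i=1: S_1 = -7.23 + 0.57*1 = -6.66
i=2: S_2 = -7.23 + 0.57*2 = -6.09
i=3: S_3 = -7.23 + 0.57*3 = -5.52
The first 4 terms are: [-7.23, -6.66, -6.09, -5.52]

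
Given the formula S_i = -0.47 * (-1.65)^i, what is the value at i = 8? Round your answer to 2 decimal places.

S_8 = -0.47 * (-1.65)^8 ≈ -0.47 * 54.9378 ≈ -25.82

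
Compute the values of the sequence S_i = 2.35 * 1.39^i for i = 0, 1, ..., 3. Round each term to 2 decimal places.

This is a geometric sequence.
i=0: S_0 = 2.35 * 1.39^0 = 2.35
i=1: S_1 = 2.35 * 1.39^1 ≈ 3.27
i=2: S_2 = 2.35 * 1.39^2 ≈ 4.54
i=3: S_3 = 2.35 * 1.39^3 ≈ 6.31
The first 4 terms are: [2.35, 3.27, 4.54, 6.31]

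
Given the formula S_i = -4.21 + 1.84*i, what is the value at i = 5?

S_5 = -4.21 + 1.84*5 = -4.21 + 9.2 = 4.99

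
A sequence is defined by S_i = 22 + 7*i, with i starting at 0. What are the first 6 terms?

This is an arithmetic sequence.
i=0: S_0 = 22 + 7*0 = 22
i=1: S_1 = 22 + 7*1 = 29
i=2: S_2 = 22 + 7*2 = 36
i=3: S_3 = 22 + 7*3 = 43
i=4: S_4 = 22 + 7*4 = 50
i=5: S_5 = 22 + 7*5 = 57
The first 6 terms are: [22, 29, 36, 43, 50, 57]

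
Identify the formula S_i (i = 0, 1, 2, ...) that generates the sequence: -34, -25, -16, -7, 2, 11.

Check differences: -25 - -34 = 9
-16 - -25 = 9
Common difference d = 9.
First term a = -34.
Formula: S_i = -34 + 9*i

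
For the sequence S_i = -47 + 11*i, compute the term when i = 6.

S_6 = -47 + 11*6 = -47 + 66 = 19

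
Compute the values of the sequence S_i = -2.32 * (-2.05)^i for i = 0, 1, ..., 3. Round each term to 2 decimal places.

This is a geometric sequence.
i=0: S_0 = -2.32 * (-2.05)^0 = -2.32
i=1: S_1 = -2.32 * (-2.05)^1 ≈ 4.76
i=2: S_2 = -2.32 * (-2.05)^2 ≈ -9.75
i=3: S_3 = -2.32 * (-2.05)^3 ≈ 19.99
The first 4 terms are: [-2.32, 4.76, -9.75, 19.99]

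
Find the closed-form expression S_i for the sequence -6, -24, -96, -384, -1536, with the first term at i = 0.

Check ratios: -24 / -6 = 4.0
Common ratio r = 4.
First term a = -6.
Formula: S_i = -6 * 4^i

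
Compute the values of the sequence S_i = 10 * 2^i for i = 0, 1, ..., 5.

This is a geometric sequence.
i=0: S_0 = 10 * 2^0 = 10
i=1: S_1 = 10 * 2^1 = 20
i=2: S_2 = 10 * 2^2 = 40
i=3: S_3 = 10 * 2^3 = 80
i=4: S_4 = 10 * 2^4 = 160
i=5: S_5 = 10 * 2^5 = 320
The first 6 terms are: [10, 20, 40, 80, 160, 320]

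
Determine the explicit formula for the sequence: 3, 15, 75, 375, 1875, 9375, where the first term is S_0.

Check ratios: 15 / 3 = 5.0
Common ratio r = 5.
First term a = 3.
Formula: S_i = 3 * 5^i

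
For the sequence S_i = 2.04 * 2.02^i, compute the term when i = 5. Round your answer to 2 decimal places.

S_5 = 2.04 * 2.02^5 ≈ 2.04 * 33.6323 ≈ 68.61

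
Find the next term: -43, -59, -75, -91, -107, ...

Differences: -59 - -43 = -16
This is an arithmetic sequence with common difference d = -16.
Next term = -107 + -16 = -123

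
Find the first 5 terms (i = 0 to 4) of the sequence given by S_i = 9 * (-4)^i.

This is a geometric sequence.
i=0: S_0 = 9 * (-4)^0 = 9
i=1: S_1 = 9 * (-4)^1 = -36
i=2: S_2 = 9 * (-4)^2 = 144
i=3: S_3 = 9 * (-4)^3 = -576
i=4: S_4 = 9 * (-4)^4 = 2304
The first 5 terms are: [9, -36, 144, -576, 2304]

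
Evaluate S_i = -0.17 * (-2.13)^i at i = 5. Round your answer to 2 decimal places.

S_5 = -0.17 * (-2.13)^5 ≈ -0.17 * -43.8428 ≈ 7.45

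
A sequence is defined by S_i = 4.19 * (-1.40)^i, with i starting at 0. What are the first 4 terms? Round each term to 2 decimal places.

This is a geometric sequence.
i=0: S_0 = 4.19 * (-1.4)^0 = 4.19
i=1: S_1 = 4.19 * (-1.4)^1 ≈ -5.87
i=2: S_2 = 4.19 * (-1.4)^2 ≈ 8.21
i=3: S_3 = 4.19 * (-1.4)^3 ≈ -11.5
The first 4 terms are: [4.19, -5.87, 8.21, -11.5]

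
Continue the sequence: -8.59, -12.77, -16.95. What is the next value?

Differences: -12.77 - -8.59 = -4.18
This is an arithmetic sequence with common difference d = -4.18.
Next term = -16.95 + -4.18 = -21.13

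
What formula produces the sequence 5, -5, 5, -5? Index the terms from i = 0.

Check ratios: -5 / 5 = -1.0
Common ratio r = -1.
First term a = 5.
Formula: S_i = 5 * (-1)^i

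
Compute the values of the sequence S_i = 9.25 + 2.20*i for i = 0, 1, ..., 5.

This is an arithmetic sequence.
i=0: S_0 = 9.25 + 2.2*0 = 9.25
i=1: S_1 = 9.25 + 2.2*1 = 11.45
i=2: S_2 = 9.25 + 2.2*2 = 13.65
i=3: S_3 = 9.25 + 2.2*3 = 15.85
i=4: S_4 = 9.25 + 2.2*4 = 18.05
i=5: S_5 = 9.25 + 2.2*5 = 20.25
The first 6 terms are: [9.25, 11.45, 13.65, 15.85, 18.05, 20.25]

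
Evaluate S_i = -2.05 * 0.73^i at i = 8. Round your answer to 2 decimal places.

S_8 = -2.05 * 0.73^8 ≈ -2.05 * 0.0806 ≈ -0.17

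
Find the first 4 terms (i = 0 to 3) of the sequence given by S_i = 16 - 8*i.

This is an arithmetic sequence.
i=0: S_0 = 16 + -8*0 = 16
i=1: S_1 = 16 + -8*1 = 8
i=2: S_2 = 16 + -8*2 = 0
i=3: S_3 = 16 + -8*3 = -8
The first 4 terms are: [16, 8, 0, -8]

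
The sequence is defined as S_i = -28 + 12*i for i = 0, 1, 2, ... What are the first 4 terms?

This is an arithmetic sequence.
i=0: S_0 = -28 + 12*0 = -28
i=1: S_1 = -28 + 12*1 = -16
i=2: S_2 = -28 + 12*2 = -4
i=3: S_3 = -28 + 12*3 = 8
The first 4 terms are: [-28, -16, -4, 8]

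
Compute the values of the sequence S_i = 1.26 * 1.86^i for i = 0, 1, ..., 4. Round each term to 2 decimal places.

This is a geometric sequence.
i=0: S_0 = 1.26 * 1.86^0 = 1.26
i=1: S_1 = 1.26 * 1.86^1 ≈ 2.34
i=2: S_2 = 1.26 * 1.86^2 ≈ 4.36
i=3: S_3 = 1.26 * 1.86^3 ≈ 8.11
i=4: S_4 = 1.26 * 1.86^4 ≈ 15.08
The first 5 terms are: [1.26, 2.34, 4.36, 8.11, 15.08]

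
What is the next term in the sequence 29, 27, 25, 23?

Differences: 27 - 29 = -2
This is an arithmetic sequence with common difference d = -2.
Next term = 23 + -2 = 21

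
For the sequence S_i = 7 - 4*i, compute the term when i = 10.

S_10 = 7 + -4*10 = 7 + -40 = -33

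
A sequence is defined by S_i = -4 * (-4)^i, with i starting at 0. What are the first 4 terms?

This is a geometric sequence.
i=0: S_0 = -4 * (-4)^0 = -4
i=1: S_1 = -4 * (-4)^1 = 16
i=2: S_2 = -4 * (-4)^2 = -64
i=3: S_3 = -4 * (-4)^3 = 256
The first 4 terms are: [-4, 16, -64, 256]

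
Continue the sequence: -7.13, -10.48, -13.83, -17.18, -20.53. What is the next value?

Differences: -10.48 - -7.13 = -3.35
This is an arithmetic sequence with common difference d = -3.35.
Next term = -20.53 + -3.35 = -23.88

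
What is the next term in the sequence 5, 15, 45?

Ratios: 15 / 5 = 3.0
This is a geometric sequence with common ratio r = 3.
Next term = 45 * 3 = 135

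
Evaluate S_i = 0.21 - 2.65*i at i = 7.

S_7 = 0.21 + -2.65*7 = 0.21 + -18.55 = -18.34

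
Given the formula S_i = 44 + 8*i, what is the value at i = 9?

S_9 = 44 + 8*9 = 44 + 72 = 116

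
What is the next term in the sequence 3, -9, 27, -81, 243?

Ratios: -9 / 3 = -3.0
This is a geometric sequence with common ratio r = -3.
Next term = 243 * -3 = -729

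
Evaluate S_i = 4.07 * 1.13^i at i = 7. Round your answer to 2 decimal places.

S_7 = 4.07 * 1.13^7 ≈ 4.07 * 2.3526 ≈ 9.58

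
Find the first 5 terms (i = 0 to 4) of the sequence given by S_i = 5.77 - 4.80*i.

This is an arithmetic sequence.
i=0: S_0 = 5.77 + -4.8*0 = 5.77
i=1: S_1 = 5.77 + -4.8*1 = 0.97
i=2: S_2 = 5.77 + -4.8*2 = -3.83
i=3: S_3 = 5.77 + -4.8*3 = -8.63
i=4: S_4 = 5.77 + -4.8*4 = -13.43
The first 5 terms are: [5.77, 0.97, -3.83, -8.63, -13.43]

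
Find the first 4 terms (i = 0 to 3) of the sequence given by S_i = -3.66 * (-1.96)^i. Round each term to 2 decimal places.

This is a geometric sequence.
i=0: S_0 = -3.66 * (-1.96)^0 = -3.66
i=1: S_1 = -3.66 * (-1.96)^1 ≈ 7.17
i=2: S_2 = -3.66 * (-1.96)^2 ≈ -14.06
i=3: S_3 = -3.66 * (-1.96)^3 ≈ 27.56
The first 4 terms are: [-3.66, 7.17, -14.06, 27.56]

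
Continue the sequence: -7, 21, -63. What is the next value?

Ratios: 21 / -7 = -3.0
This is a geometric sequence with common ratio r = -3.
Next term = -63 * -3 = 189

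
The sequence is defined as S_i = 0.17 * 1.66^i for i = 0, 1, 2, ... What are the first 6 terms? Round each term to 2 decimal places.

This is a geometric sequence.
i=0: S_0 = 0.17 * 1.66^0 = 0.17
i=1: S_1 = 0.17 * 1.66^1 ≈ 0.28
i=2: S_2 = 0.17 * 1.66^2 ≈ 0.47
i=3: S_3 = 0.17 * 1.66^3 ≈ 0.78
i=4: S_4 = 0.17 * 1.66^4 ≈ 1.29
i=5: S_5 = 0.17 * 1.66^5 ≈ 2.14
The first 6 terms are: [0.17, 0.28, 0.47, 0.78, 1.29, 2.14]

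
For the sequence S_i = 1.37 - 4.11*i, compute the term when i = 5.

S_5 = 1.37 + -4.11*5 = 1.37 + -20.55 = -19.18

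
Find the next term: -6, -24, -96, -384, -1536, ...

Ratios: -24 / -6 = 4.0
This is a geometric sequence with common ratio r = 4.
Next term = -1536 * 4 = -6144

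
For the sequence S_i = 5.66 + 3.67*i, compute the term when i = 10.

S_10 = 5.66 + 3.67*10 = 5.66 + 36.7 = 42.36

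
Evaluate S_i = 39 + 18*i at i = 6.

S_6 = 39 + 18*6 = 39 + 108 = 147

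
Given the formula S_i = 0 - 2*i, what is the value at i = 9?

S_9 = 0 + -2*9 = 0 + -18 = -18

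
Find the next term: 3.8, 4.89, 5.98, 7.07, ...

Differences: 4.89 - 3.8 = 1.09
This is an arithmetic sequence with common difference d = 1.09.
Next term = 7.07 + 1.09 = 8.16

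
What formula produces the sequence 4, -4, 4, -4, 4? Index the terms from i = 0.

Check ratios: -4 / 4 = -1.0
Common ratio r = -1.
First term a = 4.
Formula: S_i = 4 * (-1)^i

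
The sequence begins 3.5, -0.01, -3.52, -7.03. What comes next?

Differences: -0.01 - 3.5 = -3.51
This is an arithmetic sequence with common difference d = -3.51.
Next term = -7.03 + -3.51 = -10.54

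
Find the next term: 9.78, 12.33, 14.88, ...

Differences: 12.33 - 9.78 = 2.55
This is an arithmetic sequence with common difference d = 2.55.
Next term = 14.88 + 2.55 = 17.43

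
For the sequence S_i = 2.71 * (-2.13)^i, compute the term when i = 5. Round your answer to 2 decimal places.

S_5 = 2.71 * (-2.13)^5 ≈ 2.71 * -43.8428 ≈ -118.81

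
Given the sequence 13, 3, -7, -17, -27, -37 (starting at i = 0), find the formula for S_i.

Check differences: 3 - 13 = -10
-7 - 3 = -10
Common difference d = -10.
First term a = 13.
Formula: S_i = 13 - 10*i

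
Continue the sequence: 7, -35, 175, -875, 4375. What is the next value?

Ratios: -35 / 7 = -5.0
This is a geometric sequence with common ratio r = -5.
Next term = 4375 * -5 = -21875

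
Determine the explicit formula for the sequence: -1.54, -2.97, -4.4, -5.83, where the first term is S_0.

Check differences: -2.97 - -1.54 = -1.43
-4.4 - -2.97 = -1.43
Common difference d = -1.43.
First term a = -1.54.
Formula: S_i = -1.54 - 1.43*i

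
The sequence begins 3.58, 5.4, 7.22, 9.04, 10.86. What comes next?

Differences: 5.4 - 3.58 = 1.82
This is an arithmetic sequence with common difference d = 1.82.
Next term = 10.86 + 1.82 = 12.68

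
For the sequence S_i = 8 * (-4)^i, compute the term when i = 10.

S_10 = 8 * (-4)^10 = 8 * 1048576 = 8388608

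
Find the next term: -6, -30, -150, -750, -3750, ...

Ratios: -30 / -6 = 5.0
This is a geometric sequence with common ratio r = 5.
Next term = -3750 * 5 = -18750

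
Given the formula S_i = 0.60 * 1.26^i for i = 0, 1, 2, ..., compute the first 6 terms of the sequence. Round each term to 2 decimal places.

This is a geometric sequence.
i=0: S_0 = 0.6 * 1.26^0 = 0.6
i=1: S_1 = 0.6 * 1.26^1 ≈ 0.76
i=2: S_2 = 0.6 * 1.26^2 ≈ 0.95
i=3: S_3 = 0.6 * 1.26^3 ≈ 1.2
i=4: S_4 = 0.6 * 1.26^4 ≈ 1.51
i=5: S_5 = 0.6 * 1.26^5 ≈ 1.91
The first 6 terms are: [0.6, 0.76, 0.95, 1.2, 1.51, 1.91]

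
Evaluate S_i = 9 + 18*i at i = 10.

S_10 = 9 + 18*10 = 9 + 180 = 189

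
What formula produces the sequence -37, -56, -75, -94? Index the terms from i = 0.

Check differences: -56 - -37 = -19
-75 - -56 = -19
Common difference d = -19.
First term a = -37.
Formula: S_i = -37 - 19*i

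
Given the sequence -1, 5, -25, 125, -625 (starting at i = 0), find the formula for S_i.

Check ratios: 5 / -1 = -5.0
Common ratio r = -5.
First term a = -1.
Formula: S_i = -1 * (-5)^i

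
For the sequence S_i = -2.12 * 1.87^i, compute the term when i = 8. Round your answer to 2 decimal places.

S_8 = -2.12 * 1.87^8 ≈ -2.12 * 149.5316 ≈ -317.01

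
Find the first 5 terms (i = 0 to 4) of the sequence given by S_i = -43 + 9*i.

This is an arithmetic sequence.
i=0: S_0 = -43 + 9*0 = -43
i=1: S_1 = -43 + 9*1 = -34
i=2: S_2 = -43 + 9*2 = -25
i=3: S_3 = -43 + 9*3 = -16
i=4: S_4 = -43 + 9*4 = -7
The first 5 terms are: [-43, -34, -25, -16, -7]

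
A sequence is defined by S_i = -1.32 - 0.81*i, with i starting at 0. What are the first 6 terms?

This is an arithmetic sequence.
i=0: S_0 = -1.32 + -0.81*0 = -1.32
i=1: S_1 = -1.32 + -0.81*1 = -2.13
i=2: S_2 = -1.32 + -0.81*2 = -2.94
i=3: S_3 = -1.32 + -0.81*3 = -3.75
i=4: S_4 = -1.32 + -0.81*4 = -4.56
i=5: S_5 = -1.32 + -0.81*5 = -5.37
The first 6 terms are: [-1.32, -2.13, -2.94, -3.75, -4.56, -5.37]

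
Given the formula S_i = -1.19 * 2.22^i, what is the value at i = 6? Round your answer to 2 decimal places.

S_6 = -1.19 * 2.22^6 ≈ -1.19 * 119.7065 ≈ -142.45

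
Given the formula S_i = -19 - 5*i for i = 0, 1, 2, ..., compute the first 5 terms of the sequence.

This is an arithmetic sequence.
i=0: S_0 = -19 + -5*0 = -19
i=1: S_1 = -19 + -5*1 = -24
i=2: S_2 = -19 + -5*2 = -29
i=3: S_3 = -19 + -5*3 = -34
i=4: S_4 = -19 + -5*4 = -39
The first 5 terms are: [-19, -24, -29, -34, -39]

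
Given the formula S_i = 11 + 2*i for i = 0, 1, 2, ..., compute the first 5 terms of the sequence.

This is an arithmetic sequence.
i=0: S_0 = 11 + 2*0 = 11
i=1: S_1 = 11 + 2*1 = 13
i=2: S_2 = 11 + 2*2 = 15
i=3: S_3 = 11 + 2*3 = 17
i=4: S_4 = 11 + 2*4 = 19
The first 5 terms are: [11, 13, 15, 17, 19]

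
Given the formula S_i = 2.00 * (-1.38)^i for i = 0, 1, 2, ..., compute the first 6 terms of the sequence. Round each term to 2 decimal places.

This is a geometric sequence.
i=0: S_0 = 2.0 * (-1.38)^0 = 2.0
i=1: S_1 = 2.0 * (-1.38)^1 = -2.76
i=2: S_2 = 2.0 * (-1.38)^2 ≈ 3.81
i=3: S_3 = 2.0 * (-1.38)^3 ≈ -5.26
i=4: S_4 = 2.0 * (-1.38)^4 ≈ 7.25
i=5: S_5 = 2.0 * (-1.38)^5 ≈ -10.01
The first 6 terms are: [2.0, -2.76, 3.81, -5.26, 7.25, -10.01]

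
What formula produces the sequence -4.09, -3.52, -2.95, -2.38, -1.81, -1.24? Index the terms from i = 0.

Check differences: -3.52 - -4.09 = 0.57
-2.95 - -3.52 = 0.57
Common difference d = 0.57.
First term a = -4.09.
Formula: S_i = -4.09 + 0.57*i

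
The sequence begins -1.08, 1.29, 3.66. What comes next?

Differences: 1.29 - -1.08 = 2.37
This is an arithmetic sequence with common difference d = 2.37.
Next term = 3.66 + 2.37 = 6.03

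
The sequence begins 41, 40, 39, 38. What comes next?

Differences: 40 - 41 = -1
This is an arithmetic sequence with common difference d = -1.
Next term = 38 + -1 = 37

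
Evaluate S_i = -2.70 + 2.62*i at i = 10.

S_10 = -2.7 + 2.62*10 = -2.7 + 26.2 = 23.5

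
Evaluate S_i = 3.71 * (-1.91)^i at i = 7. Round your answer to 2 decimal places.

S_7 = 3.71 * (-1.91)^7 ≈ 3.71 * -92.7328 ≈ -344.04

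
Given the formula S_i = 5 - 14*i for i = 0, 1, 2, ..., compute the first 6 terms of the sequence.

This is an arithmetic sequence.
i=0: S_0 = 5 + -14*0 = 5
i=1: S_1 = 5 + -14*1 = -9
i=2: S_2 = 5 + -14*2 = -23
i=3: S_3 = 5 + -14*3 = -37
i=4: S_4 = 5 + -14*4 = -51
i=5: S_5 = 5 + -14*5 = -65
The first 6 terms are: [5, -9, -23, -37, -51, -65]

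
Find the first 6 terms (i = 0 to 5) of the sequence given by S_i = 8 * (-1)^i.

This is a geometric sequence.
i=0: S_0 = 8 * (-1)^0 = 8
i=1: S_1 = 8 * (-1)^1 = -8
i=2: S_2 = 8 * (-1)^2 = 8
i=3: S_3 = 8 * (-1)^3 = -8
i=4: S_4 = 8 * (-1)^4 = 8
i=5: S_5 = 8 * (-1)^5 = -8
The first 6 terms are: [8, -8, 8, -8, 8, -8]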